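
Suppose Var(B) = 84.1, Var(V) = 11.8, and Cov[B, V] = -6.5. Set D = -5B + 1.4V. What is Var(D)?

Var(D) = 2216.628

Var(D) = a²·Var(B) + b²·Var(V) + 2ab·Cov[B, V] with a = -5, b = 1.4.
= (-5)²·84.1 + 1.4²·11.8 + 2·(-5)·1.4·(-6.5)
= 2102.5 + 23.128 + 91 = 2216.628.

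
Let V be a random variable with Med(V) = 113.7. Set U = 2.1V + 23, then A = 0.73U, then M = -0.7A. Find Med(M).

Med(U) = 2.1·113.7 + 23 = 261.77.
Med(A) = 0.73·261.77 = 191.0921.
Med(M) = (-0.7)·191.0921 = -133.76447.

Med(M) = -133.76447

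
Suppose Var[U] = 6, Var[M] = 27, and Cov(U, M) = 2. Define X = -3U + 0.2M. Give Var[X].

Var[X] = 52.68

Var[X] = a²·Var[U] + b²·Var[M] + 2ab·Cov(U, M) with a = -3, b = 0.2.
= (-3)²·6 + 0.2²·27 + 2·(-3)·0.2·2
= 54 + 1.08 + (-2.4) = 52.68.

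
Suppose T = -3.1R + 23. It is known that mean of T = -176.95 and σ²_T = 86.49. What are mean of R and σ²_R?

From T = -3.1R + 23: mean of T = a·mean of R + b, so mean of R = (mean of T − b)/a = (-176.95 − 23)/(-3.1) = 64.5.
σ²_T = a²·σ²_R, so σ²_R = 86.49/(-3.1)² = 9.

mean of R = 64.5, σ²_R = 9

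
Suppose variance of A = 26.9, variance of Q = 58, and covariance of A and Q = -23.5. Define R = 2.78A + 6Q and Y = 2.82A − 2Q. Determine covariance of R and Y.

covariance of R and Y = -752.07476

By bilinearity, covariance of R and Y = ac·variance of A + bd·variance of Q + (ad+bc)·covariance of A and Q, with a=2.78, b=6, c=2.82, d=-2.
ac·variance of A = 2.78·2.82·26.9 = 210.88524
bd·variance of Q = 6·(-2)·58 = -696
(ad+bc)·covariance of A and Q = (11.36)·(-23.5) = -266.96
covariance of R and Y = 210.88524 + (-696) + (-266.96) = -752.07476.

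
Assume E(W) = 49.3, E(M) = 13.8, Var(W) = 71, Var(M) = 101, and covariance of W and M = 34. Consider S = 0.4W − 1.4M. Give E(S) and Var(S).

E(S) = 0.4·E(W) + (-1.4)·E(M) = 0.4·49.3 + (-1.4)·13.8 = 0.4.
Var(S) = a²·Var(W) + b²·Var(M) + 2ab·covariance of W and M with a = 0.4, b = -1.4.
= 0.4²·71 + (-1.4)²·101 + 2·0.4·(-1.4)·34
= 11.36 + 197.96 + (-38.08) = 171.24.

E(S) = 0.4, Var(S) = 171.24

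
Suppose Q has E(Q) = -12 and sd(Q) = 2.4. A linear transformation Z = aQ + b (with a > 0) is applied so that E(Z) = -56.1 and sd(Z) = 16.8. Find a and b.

a = 7, b = 27.9

sd(Z) = a·sd(Q) (a > 0), so a = 16.8/2.4 = 7.
E(Z) = a·E(Q) + b, so b = -56.1 − 7·(-12) = 27.9.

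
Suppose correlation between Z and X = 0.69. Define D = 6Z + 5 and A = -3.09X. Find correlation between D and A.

Linear rescalings preserve |correlation|; the slopes 6 and -3.09 have opposite signs, so the correlation flips sign: correlation between D and A = −correlation between Z and X = -0.69.

correlation between D and A = -0.69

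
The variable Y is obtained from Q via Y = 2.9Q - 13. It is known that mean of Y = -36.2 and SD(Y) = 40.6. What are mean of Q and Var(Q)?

From Y = 2.9Q - 13: mean of Y = a·mean of Q + b, so mean of Q = (mean of Y − b)/a = (-36.2 − (-13))/2.9 = -8.
Var(Y) = 40.6² = 1648.36.
Var(Y) = a²·Var(Q), so Var(Q) = 1648.36/2.9² = 196.

mean of Q = -8, Var(Q) = 196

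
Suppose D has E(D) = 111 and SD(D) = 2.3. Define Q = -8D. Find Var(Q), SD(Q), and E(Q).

Q = -8D is linear with a = -8, b = 0.
Var(D) = 2.3² = 5.29.
Var(Q) = a²·Var(D) = (-8)²·5.29 = 338.56.
SD(Q) = |a|·SD(D) = |-8|·2.3 = 18.4.
E(Q) = a·E(D) + b = (-8)·111 = -888.

Var(Q) = 338.56, SD(Q) = 18.4, E(Q) = -888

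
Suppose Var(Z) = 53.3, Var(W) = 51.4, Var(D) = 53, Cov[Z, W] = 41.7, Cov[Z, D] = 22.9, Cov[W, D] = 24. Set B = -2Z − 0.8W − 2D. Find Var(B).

Var(B) = a²·Var(Z) + b²·Var(W) + c²·Var(D) + 2ab·Cov[Z, W] + 2ac·Cov[Z, D] + 2bc·Cov[W, D], with a = -2, b = -0.8, c = -2.
= 213.2 + 32.896 + 212 + 133.44 + 183.2 + 76.8
= 851.536.

Var(B) = 851.536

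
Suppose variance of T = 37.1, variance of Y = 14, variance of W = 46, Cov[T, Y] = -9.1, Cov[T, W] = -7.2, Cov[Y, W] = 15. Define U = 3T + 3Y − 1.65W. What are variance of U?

variance of U = 344.115

variance of U = a²·variance of T + b²·variance of Y + c²·variance of W + 2ab·Cov[T, Y] + 2ac·Cov[T, W] + 2bc·Cov[Y, W], with a = 3, b = 3, c = -1.65.
= 333.9 + 126 + 125.235 + (-163.8) + 71.28 + (-148.5)
= 344.115.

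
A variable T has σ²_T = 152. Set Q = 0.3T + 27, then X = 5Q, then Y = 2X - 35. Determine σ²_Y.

σ²_Y = 1368

σ²_Q = 0.3²·152 = 13.68.
σ²_X = 5²·13.68 = 342.
σ²_Y = 2²·342 = 1368.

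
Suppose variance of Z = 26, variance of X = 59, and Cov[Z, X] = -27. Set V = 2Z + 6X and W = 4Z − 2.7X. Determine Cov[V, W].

Cov[V, W] = -1250

By bilinearity, Cov[V, W] = ac·variance of Z + bd·variance of X + (ad+bc)·Cov[Z, X], with a=2, b=6, c=4, d=-2.7.
ac·variance of Z = 2·4·26 = 208
bd·variance of X = 6·(-2.7)·59 = -955.8
(ad+bc)·Cov[Z, X] = (18.6)·(-27) = -502.2
Cov[V, W] = 208 + (-955.8) + (-502.2) = -1250.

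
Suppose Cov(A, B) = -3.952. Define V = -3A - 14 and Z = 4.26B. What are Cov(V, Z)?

Cov(V, Z) = a·c·Cov(A, B) = (-3)·4.26·(-3.952) = 50.50656. Additive constants drop out.

Cov(V, Z) = 50.50656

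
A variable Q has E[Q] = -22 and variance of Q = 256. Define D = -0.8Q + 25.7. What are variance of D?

D = -0.8Q + 25.7 is linear with a = -0.8, b = 25.7.
variance of D = a²·variance of Q = (-0.8)²·256 = 163.84 (the additive constant 25.7 does not affect variance).

variance of D = 163.84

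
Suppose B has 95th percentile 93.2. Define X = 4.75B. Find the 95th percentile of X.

Since a = 4.75 > 0 the transformation is increasing, so the 95th percentile of X = a·(P_{95} of B) + b = 4.75·93.2 = 442.7.

95th percentile of X = 442.7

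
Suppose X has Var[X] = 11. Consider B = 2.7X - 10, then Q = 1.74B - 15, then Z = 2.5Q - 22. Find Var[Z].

Var[B] = 2.7²·11 = 80.19.
Var[Q] = 1.74²·80.19 = 242.783244.
Var[Z] = 2.5²·242.783244 = 1517.395275.

Var[Z] = 1517.395275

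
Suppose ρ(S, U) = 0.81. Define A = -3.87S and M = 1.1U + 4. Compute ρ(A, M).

ρ(A, M) = -0.81

Linear rescalings preserve |correlation|; the slopes -3.87 and 1.1 have opposite signs, so the correlation flips sign: ρ(A, M) = −ρ(S, U) = -0.81.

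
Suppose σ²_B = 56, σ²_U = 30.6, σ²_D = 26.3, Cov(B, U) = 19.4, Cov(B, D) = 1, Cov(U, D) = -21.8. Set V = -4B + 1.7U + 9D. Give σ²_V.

σ²_V = 2111.814

σ²_V = a²·σ²_B + b²·σ²_U + c²·σ²_D + 2ab·Cov(B, U) + 2ac·Cov(B, D) + 2bc·Cov(U, D), with a = -4, b = 1.7, c = 9.
= 896 + 88.434 + 2130.3 + (-263.84) + (-72) + (-667.08)
= 2111.814.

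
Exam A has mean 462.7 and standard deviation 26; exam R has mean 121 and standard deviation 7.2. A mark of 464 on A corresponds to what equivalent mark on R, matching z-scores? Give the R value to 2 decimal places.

R = 121.36

z = (464 − 462.7)/26 = 0.05.
R = 121 + z·7.2 = 121 + (464 − 462.7)·7.2/26 = 121.36.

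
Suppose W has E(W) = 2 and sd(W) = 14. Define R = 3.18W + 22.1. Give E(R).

E(R) = 28.46

R = 3.18W + 22.1 is linear with a = 3.18, b = 22.1.
E(R) = a·E(W) + b = 3.18·2 + 22.1 = 28.46.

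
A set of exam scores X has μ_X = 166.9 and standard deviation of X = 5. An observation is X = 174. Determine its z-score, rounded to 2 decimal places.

z = (X − μ_X) / standard deviation of X = (174 − 166.9) / 5 = 1.42.

z = 1.42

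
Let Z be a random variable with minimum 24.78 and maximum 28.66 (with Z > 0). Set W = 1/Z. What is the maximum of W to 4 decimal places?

1/Z is decreasing on this domain, so max(W) comes from min(Z) = 24.78: max(W) = 1/(24.78) ≈ 0.0404.

max(W) = 0.0404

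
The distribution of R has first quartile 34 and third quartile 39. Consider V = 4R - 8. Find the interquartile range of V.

IQR(V) = 20

IQR of R = Q3 − Q1 = 39 − 34 = 5.
Under V = aR + b, IQR(V) = |a|·IQR(R) = |4|·5 = 20 (shifts cancel; spread scales by |a|).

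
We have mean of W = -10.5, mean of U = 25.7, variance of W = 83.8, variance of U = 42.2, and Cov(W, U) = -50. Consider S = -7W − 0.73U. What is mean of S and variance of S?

mean of S = (-7)·mean of W + (-0.73)·mean of U = (-7)·(-10.5) + (-0.73)·25.7 = 54.739.
variance of S = a²·variance of W + b²·variance of U + 2ab·Cov(W, U) with a = -7, b = -0.73.
= (-7)²·83.8 + (-0.73)²·42.2 + 2·(-7)·(-0.73)·(-50)
= 4106.2 + 22.48838 + (-511) = 3617.68838.

mean of S = 54.739, variance of S = 3617.68838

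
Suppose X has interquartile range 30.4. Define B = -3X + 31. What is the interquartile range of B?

Under B = aX + b, IQR(B) = |a|·IQR(X) = |-3|·30.4 = 91.2 (shifts cancel; spread scales by |a|).

IQR(B) = 91.2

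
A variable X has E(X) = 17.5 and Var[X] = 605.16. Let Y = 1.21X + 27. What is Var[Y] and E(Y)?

Var[Y] = 886.014756, E(Y) = 48.175

Y = 1.21X + 27 is linear with a = 1.21, b = 27.
Var[Y] = a²·Var[X] = 1.21²·605.16 = 886.014756 (the additive constant 27 does not affect variance).
E(Y) = a·E(X) + b = 1.21·17.5 + 27 = 48.175.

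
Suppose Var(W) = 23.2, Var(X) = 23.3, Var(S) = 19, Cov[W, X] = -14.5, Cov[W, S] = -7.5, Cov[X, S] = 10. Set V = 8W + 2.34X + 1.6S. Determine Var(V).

Var(V) = a²·Var(W) + b²·Var(X) + c²·Var(S) + 2ab·Cov[W, X] + 2ac·Cov[W, S] + 2bc·Cov[X, S], with a = 8, b = 2.34, c = 1.6.
= 1484.8 + 127.58148 + 48.64 + (-542.88) + (-192) + 74.88
= 1001.02148.

Var(V) = 1001.02148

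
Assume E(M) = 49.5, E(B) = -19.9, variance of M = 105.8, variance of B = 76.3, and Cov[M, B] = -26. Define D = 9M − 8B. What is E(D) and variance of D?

E(D) = 9·E(M) + (-8)·E(B) = 9·49.5 + (-8)·(-19.9) = 604.7.
variance of D = a²·variance of M + b²·variance of B + 2ab·Cov[M, B] with a = 9, b = -8.
= 9²·105.8 + (-8)²·76.3 + 2·9·(-8)·(-26)
= 8569.8 + 4883.2 + 3744 = 17197.

E(D) = 604.7, variance of D = 17197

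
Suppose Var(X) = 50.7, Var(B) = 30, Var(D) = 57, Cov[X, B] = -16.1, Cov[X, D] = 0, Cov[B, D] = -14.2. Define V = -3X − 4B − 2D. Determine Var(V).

Var(V) = 550.7

Var(V) = a²·Var(X) + b²·Var(B) + c²·Var(D) + 2ab·Cov[X, B] + 2ac·Cov[X, D] + 2bc·Cov[B, D], with a = -3, b = -4, c = -2.
= 456.3 + 480 + 228 + (-386.4) + 0 + (-227.2)
= 550.7.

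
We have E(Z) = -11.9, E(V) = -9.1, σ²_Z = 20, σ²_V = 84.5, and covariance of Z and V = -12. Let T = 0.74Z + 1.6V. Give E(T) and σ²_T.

E(T) = 0.74·E(Z) + 1.6·E(V) = 0.74·(-11.9) + 1.6·(-9.1) = -23.366.
σ²_T = a²·σ²_Z + b²·σ²_V + 2ab·covariance of Z and V with a = 0.74, b = 1.6.
= 0.74²·20 + 1.6²·84.5 + 2·0.74·1.6·(-12)
= 10.952 + 216.32 + (-28.416) = 198.856.

E(T) = -23.366, σ²_T = 198.856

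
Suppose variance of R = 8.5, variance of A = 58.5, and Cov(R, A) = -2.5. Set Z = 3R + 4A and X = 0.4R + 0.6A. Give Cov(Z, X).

Cov(Z, X) = 142.1

By bilinearity, Cov(Z, X) = ac·variance of R + bd·variance of A + (ad+bc)·Cov(R, A), with a=3, b=4, c=0.4, d=0.6.
ac·variance of R = 3·0.4·8.5 = 10.2
bd·variance of A = 4·0.6·58.5 = 140.4
(ad+bc)·Cov(R, A) = (3.4)·(-2.5) = -8.5
Cov(Z, X) = 10.2 + 140.4 + (-8.5) = 142.1.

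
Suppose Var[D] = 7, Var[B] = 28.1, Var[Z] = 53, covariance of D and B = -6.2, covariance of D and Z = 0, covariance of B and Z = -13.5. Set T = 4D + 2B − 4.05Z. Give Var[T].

Var[T] = 1213.2325

Var[T] = a²·Var[D] + b²·Var[B] + c²·Var[Z] + 2ab·covariance of D and B + 2ac·covariance of D and Z + 2bc·covariance of B and Z, with a = 4, b = 2, c = -4.05.
= 112 + 112.4 + 869.3325 + (-99.2) + 0 + 218.7
= 1213.2325.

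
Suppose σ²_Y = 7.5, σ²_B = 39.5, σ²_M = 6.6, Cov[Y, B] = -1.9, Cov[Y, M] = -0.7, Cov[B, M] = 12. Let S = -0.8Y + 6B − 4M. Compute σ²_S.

σ²_S = a²·σ²_Y + b²·σ²_B + c²·σ²_M + 2ab·Cov[Y, B] + 2ac·Cov[Y, M] + 2bc·Cov[B, M], with a = -0.8, b = 6, c = -4.
= 4.8 + 1422 + 105.6 + 18.24 + (-4.48) + (-576)
= 970.16.

σ²_S = 970.16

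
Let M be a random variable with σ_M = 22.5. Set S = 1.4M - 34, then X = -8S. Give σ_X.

σ_X = 252

σ_S = |1.4|·22.5 = 31.5.
σ_X = |-8|·31.5 = 252.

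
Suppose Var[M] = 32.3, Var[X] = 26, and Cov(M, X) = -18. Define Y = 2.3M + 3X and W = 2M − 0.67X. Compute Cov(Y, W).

Cov(Y, W) = 16.058

By bilinearity, Cov(Y, W) = ac·Var[M] + bd·Var[X] + (ad+bc)·Cov(M, X), with a=2.3, b=3, c=2, d=-0.67.
ac·Var[M] = 2.3·2·32.3 = 148.58
bd·Var[X] = 3·(-0.67)·26 = -52.26
(ad+bc)·Cov(M, X) = (4.459)·(-18) = -80.262
Cov(Y, W) = 148.58 + (-52.26) + (-80.262) = 16.058.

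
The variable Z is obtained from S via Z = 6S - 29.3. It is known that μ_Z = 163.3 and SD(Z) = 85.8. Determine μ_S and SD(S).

From Z = 6S - 29.3: μ_Z = a·μ_S + b, so μ_S = (μ_Z − b)/a = (163.3 − (-29.3))/6 = 32.1.
SD(Z) = |a|·SD(S), so SD(S) = 85.8/|6| = 14.3.

μ_S = 32.1, SD(S) = 14.3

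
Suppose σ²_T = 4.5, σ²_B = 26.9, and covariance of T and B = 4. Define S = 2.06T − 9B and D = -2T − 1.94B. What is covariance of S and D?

covariance of S and D = 507.1484

By bilinearity, covariance of S and D = ac·σ²_T + bd·σ²_B + (ad+bc)·covariance of T and B, with a=2.06, b=-9, c=-2, d=-1.94.
ac·σ²_T = 2.06·(-2)·4.5 = -18.54
bd·σ²_B = (-9)·(-1.94)·26.9 = 469.674
(ad+bc)·covariance of T and B = (14.0036)·4 = 56.0144
covariance of S and D = -18.54 + 469.674 + 56.0144 = 507.1484.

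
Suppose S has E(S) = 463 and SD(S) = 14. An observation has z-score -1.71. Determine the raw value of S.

S = 439.06

S = E(S) + z·SD(S) = 463 + (-1.71)·14 = 439.06.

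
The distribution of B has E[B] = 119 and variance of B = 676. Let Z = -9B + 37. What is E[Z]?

Z = -9B + 37 is linear with a = -9, b = 37.
E[Z] = a·E[B] + b = (-9)·119 + 37 = -1034.

E[Z] = -1034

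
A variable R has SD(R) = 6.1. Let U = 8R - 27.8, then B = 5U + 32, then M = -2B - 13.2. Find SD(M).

SD(U) = |8|·6.1 = 48.8.
SD(B) = |5|·48.8 = 244.
SD(M) = |-2|·244 = 488.

SD(M) = 488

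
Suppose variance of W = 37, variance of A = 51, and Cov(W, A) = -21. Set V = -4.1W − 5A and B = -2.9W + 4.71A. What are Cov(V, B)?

By bilinearity, Cov(V, B) = ac·variance of W + bd·variance of A + (ad+bc)·Cov(W, A), with a=-4.1, b=-5, c=-2.9, d=4.71.
ac·variance of W = (-4.1)·(-2.9)·37 = 439.93
bd·variance of A = (-5)·4.71·51 = -1201.05
(ad+bc)·Cov(W, A) = (-4.811)·(-21) = 101.031
Cov(V, B) = 439.93 + (-1201.05) + 101.031 = -660.089.

Cov(V, B) = -660.089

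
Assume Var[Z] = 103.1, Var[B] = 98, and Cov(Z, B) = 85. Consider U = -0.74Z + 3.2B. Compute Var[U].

Var[U] = 657.41756

Var[U] = a²·Var[Z] + b²·Var[B] + 2ab·Cov(Z, B) with a = -0.74, b = 3.2.
= (-0.74)²·103.1 + 3.2²·98 + 2·(-0.74)·3.2·85
= 56.45756 + 1003.52 + (-402.56) = 657.41756.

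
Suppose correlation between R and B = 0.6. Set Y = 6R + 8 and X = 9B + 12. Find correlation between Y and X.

correlation between Y and X = 0.6

Linear rescalings preserve correlation up to sign; here the slopes 6 and 9 have the same sign, so correlation between Y and X = correlation between R and B = 0.6.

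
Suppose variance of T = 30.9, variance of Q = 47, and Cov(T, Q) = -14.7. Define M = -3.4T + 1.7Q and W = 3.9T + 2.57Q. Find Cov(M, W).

By bilinearity, Cov(M, W) = ac·variance of T + bd·variance of Q + (ad+bc)·Cov(T, Q), with a=-3.4, b=1.7, c=3.9, d=2.57.
ac·variance of T = (-3.4)·3.9·30.9 = -409.734
bd·variance of Q = 1.7·2.57·47 = 205.343
(ad+bc)·Cov(T, Q) = (-2.108)·(-14.7) = 30.9876
Cov(M, W) = -409.734 + 205.343 + 30.9876 = -173.4034.

Cov(M, W) = -173.4034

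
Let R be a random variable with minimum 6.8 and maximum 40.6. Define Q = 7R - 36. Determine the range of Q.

Range(Q) = 236.6

Range of R = 40.6 − 6.8 = 33.8.
Range(Q) = |a|·Range(R) = |7|·33.8 = 236.6.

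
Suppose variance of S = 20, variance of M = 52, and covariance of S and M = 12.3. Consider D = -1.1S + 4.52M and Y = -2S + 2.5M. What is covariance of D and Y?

covariance of D and Y = 486.583

By bilinearity, covariance of D and Y = ac·variance of S + bd·variance of M + (ad+bc)·covariance of S and M, with a=-1.1, b=4.52, c=-2, d=2.5.
ac·variance of S = (-1.1)·(-2)·20 = 44
bd·variance of M = 4.52·2.5·52 = 587.6
(ad+bc)·covariance of S and M = (-11.79)·12.3 = -145.017
covariance of D and Y = 44 + 587.6 + (-145.017) = 486.583.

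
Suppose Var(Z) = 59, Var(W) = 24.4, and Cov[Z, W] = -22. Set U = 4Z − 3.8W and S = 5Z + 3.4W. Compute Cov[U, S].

By bilinearity, Cov[U, S] = ac·Var(Z) + bd·Var(W) + (ad+bc)·Cov[Z, W], with a=4, b=-3.8, c=5, d=3.4.
ac·Var(Z) = 4·5·59 = 1180
bd·Var(W) = (-3.8)·3.4·24.4 = -315.248
(ad+bc)·Cov[Z, W] = (-5.4)·(-22) = 118.8
Cov[U, S] = 1180 + (-315.248) + 118.8 = 983.552.

Cov[U, S] = 983.552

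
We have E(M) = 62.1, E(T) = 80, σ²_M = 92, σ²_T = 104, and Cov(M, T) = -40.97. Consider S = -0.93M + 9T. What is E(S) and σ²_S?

E(S) = 662.247, σ²_S = 9189.4086

E(S) = (-0.93)·E(M) + 9·E(T) = (-0.93)·62.1 + 9·80 = 662.247.
σ²_S = a²·σ²_M + b²·σ²_T + 2ab·Cov(M, T) with a = -0.93, b = 9.
= (-0.93)²·92 + 9²·104 + 2·(-0.93)·9·(-40.97)
= 79.5708 + 8424 + 685.8378 = 9189.4086.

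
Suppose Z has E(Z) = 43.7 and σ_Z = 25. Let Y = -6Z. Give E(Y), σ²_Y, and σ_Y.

Y = -6Z is linear with a = -6, b = 0.
E(Y) = a·E(Z) + b = (-6)·43.7 = -262.2.
σ²_Z = 25² = 625.
σ²_Y = a²·σ²_Z = (-6)²·625 = 22500.
σ_Y = |a|·σ_Z = |-6|·25 = 150.

E(Y) = -262.2, σ²_Y = 22500, σ_Y = 150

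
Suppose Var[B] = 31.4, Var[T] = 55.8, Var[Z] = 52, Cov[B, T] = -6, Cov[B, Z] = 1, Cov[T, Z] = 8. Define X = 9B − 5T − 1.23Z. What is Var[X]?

Var[X] = 4633.3308

Var[X] = a²·Var[B] + b²·Var[T] + c²·Var[Z] + 2ab·Cov[B, T] + 2ac·Cov[B, Z] + 2bc·Cov[T, Z], with a = 9, b = -5, c = -1.23.
= 2543.4 + 1395 + 78.6708 + 540 + (-22.14) + 98.4
= 4633.3308.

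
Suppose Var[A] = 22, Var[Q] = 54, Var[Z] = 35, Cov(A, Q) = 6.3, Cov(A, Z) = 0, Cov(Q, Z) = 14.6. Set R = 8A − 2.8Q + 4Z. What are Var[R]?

Var[R] = 1782.08

Var[R] = a²·Var[A] + b²·Var[Q] + c²·Var[Z] + 2ab·Cov(A, Q) + 2ac·Cov(A, Z) + 2bc·Cov(Q, Z), with a = 8, b = -2.8, c = 4.
= 1408 + 423.36 + 560 + (-282.24) + 0 + (-327.04)
= 1782.08.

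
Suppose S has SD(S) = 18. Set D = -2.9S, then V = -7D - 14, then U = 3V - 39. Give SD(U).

SD(U) = 1096.2

SD(D) = |-2.9|·18 = 52.2.
SD(V) = |-7|·52.2 = 365.4.
SD(U) = |3|·365.4 = 1096.2.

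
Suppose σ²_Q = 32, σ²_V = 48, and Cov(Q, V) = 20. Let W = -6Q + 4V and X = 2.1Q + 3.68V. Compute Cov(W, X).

Cov(W, X) = 29.76

By bilinearity, Cov(W, X) = ac·σ²_Q + bd·σ²_V + (ad+bc)·Cov(Q, V), with a=-6, b=4, c=2.1, d=3.68.
ac·σ²_Q = (-6)·2.1·32 = -403.2
bd·σ²_V = 4·3.68·48 = 706.56
(ad+bc)·Cov(Q, V) = (-13.68)·20 = -273.6
Cov(W, X) = -403.2 + 706.56 + (-273.6) = 29.76.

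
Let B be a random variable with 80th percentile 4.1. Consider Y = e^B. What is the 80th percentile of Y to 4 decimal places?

e^B is increasing, so P_{80}(Y) = g(P_{80}(B)) ≈ 60.3403.

80th percentile of Y = 60.3403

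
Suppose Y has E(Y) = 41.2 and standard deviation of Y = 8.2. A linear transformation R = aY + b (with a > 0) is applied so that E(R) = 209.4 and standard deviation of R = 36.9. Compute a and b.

standard deviation of R = a·standard deviation of Y (a > 0), so a = 36.9/8.2 = 4.5.
E(R) = a·E(Y) + b, so b = 209.4 − 4.5·41.2 = 24.

a = 4.5, b = 24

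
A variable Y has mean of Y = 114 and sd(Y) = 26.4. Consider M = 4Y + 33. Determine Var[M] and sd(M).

M = 4Y + 33 is linear with a = 4, b = 33.
Var[Y] = 26.4² = 696.96.
Var[M] = a²·Var[Y] = 4²·696.96 = 11151.36 (the additive constant 33 does not affect variance).
sd(M) = |a|·sd(Y) = |4|·26.4 = 105.6.

Var[M] = 11151.36, sd(M) = 105.6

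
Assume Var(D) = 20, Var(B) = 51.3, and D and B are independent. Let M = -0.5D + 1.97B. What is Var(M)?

Var(M) = a²·Var(D) + b²·Var(B) + 2ab·Cov[D, B] with a = -0.5, b = 1.97.
Independence gives Cov[D, B] = 0.
= (-0.5)²·20 + 1.97²·51.3 + 2·(-0.5)·1.97·0
= 5 + 199.09017 + 0 = 204.09017.

Var(M) = 204.09017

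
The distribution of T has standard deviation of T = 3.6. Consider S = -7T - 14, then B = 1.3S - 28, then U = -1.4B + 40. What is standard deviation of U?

standard deviation of S = |-7|·3.6 = 25.2.
standard deviation of B = |1.3|·25.2 = 32.76.
standard deviation of U = |-1.4|·32.76 = 45.864.

standard deviation of U = 45.864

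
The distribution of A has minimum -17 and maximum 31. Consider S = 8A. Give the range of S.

Range(S) = 384

Range of A = 31 − (-17) = 48.
Range(S) = |a|·Range(A) = |8|·48 = 384.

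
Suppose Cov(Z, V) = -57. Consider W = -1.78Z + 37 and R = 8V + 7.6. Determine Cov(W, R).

Cov(W, R) = 811.68

Cov(W, R) = a·c·Cov(Z, V) = (-1.78)·8·(-57) = 811.68. Additive constants drop out.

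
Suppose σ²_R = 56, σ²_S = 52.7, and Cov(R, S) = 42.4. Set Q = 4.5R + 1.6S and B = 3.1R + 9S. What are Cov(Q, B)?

Cov(Q, B) = 3467.584

By bilinearity, Cov(Q, B) = ac·σ²_R + bd·σ²_S + (ad+bc)·Cov(R, S), with a=4.5, b=1.6, c=3.1, d=9.
ac·σ²_R = 4.5·3.1·56 = 781.2
bd·σ²_S = 1.6·9·52.7 = 758.88
(ad+bc)·Cov(R, S) = (45.46)·42.4 = 1927.504
Cov(Q, B) = 781.2 + 758.88 + 1927.504 = 3467.584.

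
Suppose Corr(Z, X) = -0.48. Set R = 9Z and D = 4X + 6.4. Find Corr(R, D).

Linear rescalings preserve correlation up to sign; here the slopes 9 and 4 have the same sign, so Corr(R, D) = Corr(Z, X) = -0.48.

Corr(R, D) = -0.48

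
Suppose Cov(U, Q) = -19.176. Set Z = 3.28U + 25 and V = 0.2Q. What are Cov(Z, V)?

Cov(Z, V) = a·c·Cov(U, Q) = 3.28·0.2·(-19.176) = -12.579456. Additive constants drop out.

Cov(Z, V) = -12.579456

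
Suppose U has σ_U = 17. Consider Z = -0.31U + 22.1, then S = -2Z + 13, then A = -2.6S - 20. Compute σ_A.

σ_A = 27.404

σ_Z = |-0.31|·17 = 5.27.
σ_S = |-2|·5.27 = 10.54.
σ_A = |-2.6|·10.54 = 27.404.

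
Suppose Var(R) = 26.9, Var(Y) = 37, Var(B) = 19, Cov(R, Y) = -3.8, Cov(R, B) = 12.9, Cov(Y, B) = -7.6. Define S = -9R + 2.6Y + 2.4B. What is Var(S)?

Var(S) = a²·Var(R) + b²·Var(Y) + c²·Var(B) + 2ab·Cov(R, Y) + 2ac·Cov(R, B) + 2bc·Cov(Y, B), with a = -9, b = 2.6, c = 2.4.
= 2178.9 + 250.12 + 109.44 + 177.84 + (-557.28) + (-94.848)
= 2064.172.

Var(S) = 2064.172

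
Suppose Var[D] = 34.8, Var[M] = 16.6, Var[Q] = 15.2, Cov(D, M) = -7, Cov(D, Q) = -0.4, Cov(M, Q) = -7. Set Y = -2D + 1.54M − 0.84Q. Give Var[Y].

Var[Y] = a²·Var[D] + b²·Var[M] + c²·Var[Q] + 2ab·Cov(D, M) + 2ac·Cov(D, Q) + 2bc·Cov(M, Q), with a = -2, b = 1.54, c = -0.84.
= 139.2 + 39.36856 + 10.72512 + 43.12 + (-1.344) + 18.1104
= 249.18008.

Var[Y] = 249.18008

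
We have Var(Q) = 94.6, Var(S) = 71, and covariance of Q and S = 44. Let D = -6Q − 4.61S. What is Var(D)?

Var(D) = 7348.5791

Var(D) = a²·Var(Q) + b²·Var(S) + 2ab·covariance of Q and S with a = -6, b = -4.61.
= (-6)²·94.6 + (-4.61)²·71 + 2·(-6)·(-4.61)·44
= 3405.6 + 1508.8991 + 2434.08 = 7348.5791.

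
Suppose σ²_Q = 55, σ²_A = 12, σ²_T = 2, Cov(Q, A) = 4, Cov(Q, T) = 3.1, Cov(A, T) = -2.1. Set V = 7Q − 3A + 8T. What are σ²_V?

σ²_V = a²·σ²_Q + b²·σ²_A + c²·σ²_T + 2ab·Cov(Q, A) + 2ac·Cov(Q, T) + 2bc·Cov(A, T), with a = 7, b = -3, c = 8.
= 2695 + 108 + 128 + (-168) + 347.2 + 100.8
= 3211.

σ²_V = 3211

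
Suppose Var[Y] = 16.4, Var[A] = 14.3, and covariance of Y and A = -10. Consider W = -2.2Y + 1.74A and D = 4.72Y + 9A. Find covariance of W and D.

By bilinearity, covariance of W and D = ac·Var[Y] + bd·Var[A] + (ad+bc)·covariance of Y and A, with a=-2.2, b=1.74, c=4.72, d=9.
ac·Var[Y] = (-2.2)·4.72·16.4 = -170.2976
bd·Var[A] = 1.74·9·14.3 = 223.938
(ad+bc)·covariance of Y and A = (-11.5872)·(-10) = 115.872
covariance of W and D = -170.2976 + 223.938 + 115.872 = 169.5124.

covariance of W and D = 169.5124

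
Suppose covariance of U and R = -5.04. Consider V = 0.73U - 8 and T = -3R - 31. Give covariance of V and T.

covariance of V and T = 11.0376

covariance of V and T = a·c·covariance of U and R = 0.73·(-3)·(-5.04) = 11.0376. Additive constants drop out.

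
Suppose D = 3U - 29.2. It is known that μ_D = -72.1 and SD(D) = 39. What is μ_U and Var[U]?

μ_U = -14.3, Var[U] = 169

From D = 3U - 29.2: μ_D = a·μ_U + b, so μ_U = (μ_D − b)/a = (-72.1 − (-29.2))/3 = -14.3.
Var[D] = 39² = 1521.
Var[D] = a²·Var[U], so Var[U] = 1521/3² = 169.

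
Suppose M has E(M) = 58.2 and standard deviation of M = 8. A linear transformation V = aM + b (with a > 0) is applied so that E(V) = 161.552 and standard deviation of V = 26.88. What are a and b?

a = 3.36, b = -34

standard deviation of V = a·standard deviation of M (a > 0), so a = 26.88/8 = 3.36.
E(V) = a·E(M) + b, so b = 161.552 − 3.36·58.2 = -34.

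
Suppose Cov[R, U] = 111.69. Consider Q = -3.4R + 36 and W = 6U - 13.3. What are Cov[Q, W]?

Cov[Q, W] = -2278.476

Cov[Q, W] = a·c·Cov[R, U] = (-3.4)·6·111.69 = -2278.476. Additive constants drop out.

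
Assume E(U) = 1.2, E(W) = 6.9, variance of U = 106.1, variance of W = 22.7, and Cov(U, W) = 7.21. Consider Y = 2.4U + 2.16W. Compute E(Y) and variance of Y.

E(Y) = 2.4·E(U) + 2.16·E(W) = 2.4·1.2 + 2.16·6.9 = 17.784.
variance of Y = a²·variance of U + b²·variance of W + 2ab·Cov(U, W) with a = 2.4, b = 2.16.
= 2.4²·106.1 + 2.16²·22.7 + 2·2.4·2.16·7.21
= 611.136 + 105.90912 + 74.75328 = 791.7984.

E(Y) = 17.784, variance of Y = 791.7984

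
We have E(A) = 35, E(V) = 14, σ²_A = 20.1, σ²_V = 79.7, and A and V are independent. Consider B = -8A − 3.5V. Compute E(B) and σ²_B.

E(B) = -329, σ²_B = 2262.725

E(B) = (-8)·E(A) + (-3.5)·E(V) = (-8)·35 + (-3.5)·14 = -329.
σ²_B = a²·σ²_A + b²·σ²_V + 2ab·Cov[A, V] with a = -8, b = -3.5.
Independence gives Cov[A, V] = 0.
= (-8)²·20.1 + (-3.5)²·79.7 + 2·(-8)·(-3.5)·0
= 1286.4 + 976.325 + 0 = 2262.725.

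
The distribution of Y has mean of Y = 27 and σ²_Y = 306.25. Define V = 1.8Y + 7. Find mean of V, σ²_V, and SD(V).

V = 1.8Y + 7 is linear with a = 1.8, b = 7.
mean of V = a·mean of Y + b = 1.8·27 + 7 = 55.6.
σ²_V = a²·σ²_Y = 1.8²·306.25 = 992.25 (the additive constant 7 does not affect variance).
SD(Y) = √306.25 = 17.5.
SD(V) = |a|·SD(Y) = |1.8|·17.5 = 31.5.

mean of V = 55.6, σ²_V = 992.25, SD(V) = 31.5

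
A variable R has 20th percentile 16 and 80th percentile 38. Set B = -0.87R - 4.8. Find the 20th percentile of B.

20th percentile of B = -37.86

Since a = -0.87 < 0 the transformation is decreasing, reversing order: the 20th percentile of B corresponds to the 80th percentile of R.
So P_{20}(B) = a·P_{80}(R) + b = (-0.87)·38 + (-4.8) = -37.86.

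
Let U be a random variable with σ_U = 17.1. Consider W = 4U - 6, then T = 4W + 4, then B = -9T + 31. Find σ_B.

σ_B = 2462.4

σ_W = |4|·17.1 = 68.4.
σ_T = |4|·68.4 = 273.6.
σ_B = |-9|·273.6 = 2462.4.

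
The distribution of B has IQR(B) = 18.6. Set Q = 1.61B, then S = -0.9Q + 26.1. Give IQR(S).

IQR(S) = 26.9514

IQR(Q) = |1.61|·18.6 = 29.946.
IQR(S) = |-0.9|·29.946 = 26.9514.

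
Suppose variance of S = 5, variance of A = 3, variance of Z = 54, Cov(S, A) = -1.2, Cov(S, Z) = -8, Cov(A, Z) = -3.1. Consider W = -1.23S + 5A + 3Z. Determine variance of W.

variance of W = a²·variance of S + b²·variance of A + c²·variance of Z + 2ab·Cov(S, A) + 2ac·Cov(S, Z) + 2bc·Cov(A, Z), with a = -1.23, b = 5, c = 3.
= 7.5645 + 75 + 486 + 14.76 + 59.04 + (-93)
= 549.3645.

variance of W = 549.3645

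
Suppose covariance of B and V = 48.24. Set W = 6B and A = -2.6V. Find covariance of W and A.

covariance of W and A = -752.544

covariance of W and A = a·c·covariance of B and V = 6·(-2.6)·48.24 = -752.544. Additive constants drop out.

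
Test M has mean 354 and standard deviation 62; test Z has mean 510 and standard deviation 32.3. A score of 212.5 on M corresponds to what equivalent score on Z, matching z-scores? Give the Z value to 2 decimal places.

Z = 436.28

z = (212.5 − 354)/62 ≈ -2.2823.
Z = 510 + z·32.3 = 510 + (212.5 − 354)·32.3/62 ≈ 436.28.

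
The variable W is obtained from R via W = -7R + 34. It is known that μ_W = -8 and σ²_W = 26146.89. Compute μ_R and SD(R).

μ_R = 6, SD(R) = 23.1

From W = -7R + 34: μ_W = a·μ_R + b, so μ_R = (μ_W − b)/a = (-8 − 34)/(-7) = 6.
SD(W) = √26146.89 = 161.7.
SD(W) = |a|·SD(R), so SD(R) = 161.7/|-7| = 23.1.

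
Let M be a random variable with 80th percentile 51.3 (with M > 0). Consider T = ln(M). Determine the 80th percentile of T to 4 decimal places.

ln(M) is increasing, so P_{80}(T) = g(P_{80}(M)) ≈ 3.9377.

80th percentile of T = 3.9377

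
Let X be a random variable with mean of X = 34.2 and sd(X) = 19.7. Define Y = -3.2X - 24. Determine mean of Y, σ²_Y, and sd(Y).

mean of Y = -133.44, σ²_Y = 3974.0416, sd(Y) = 63.04

Y = -3.2X - 24 is linear with a = -3.2, b = -24.
mean of Y = a·mean of X + b = (-3.2)·34.2 + (-24) = -133.44.
σ²_X = 19.7² = 388.09.
σ²_Y = a²·σ²_X = (-3.2)²·388.09 = 3974.0416 (the additive constant -24 does not affect variance).
sd(Y) = |a|·sd(X) = |-3.2|·19.7 = 63.04.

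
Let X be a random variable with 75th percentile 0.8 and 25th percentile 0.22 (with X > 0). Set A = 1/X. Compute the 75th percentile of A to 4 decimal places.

75th percentile of A = 4.5455

1/X is decreasing on X > 0, so percentile order reverses: P_{75}(A) uses P_{25}(X) = 0.22.
P_{75}(A) = 1/0.22 ≈ 4.5455.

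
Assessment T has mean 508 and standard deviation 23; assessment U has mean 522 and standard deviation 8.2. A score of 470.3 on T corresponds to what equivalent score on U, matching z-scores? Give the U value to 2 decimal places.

z = (470.3 − 508)/23 ≈ -1.6391.
U = 522 + z·8.2 = 522 + (470.3 − 508)·8.2/23 ≈ 508.56.

U = 508.56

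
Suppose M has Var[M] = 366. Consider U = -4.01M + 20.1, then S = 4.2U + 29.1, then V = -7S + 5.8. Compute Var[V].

Var[U] = (-4.01)²·366 = 5885.3166.
Var[S] = 4.2²·5885.3166 = 103816.984824.
Var[V] = (-7)²·103816.984824 = 5087032.256376.

Var[V] = 5087032.256376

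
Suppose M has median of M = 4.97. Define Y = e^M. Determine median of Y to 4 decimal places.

median of Y = 144.0269

e^M is monotone on this domain, so median of Y = exp(4.97) ≈ 144.0269.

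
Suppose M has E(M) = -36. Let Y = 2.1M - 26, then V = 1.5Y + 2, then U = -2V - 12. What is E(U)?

E(Y) = 2.1·(-36) + (-26) = -101.6.
E(V) = 1.5·(-101.6) + 2 = -150.4.
E(U) = (-2)·(-150.4) + (-12) = 288.8.

E(U) = 288.8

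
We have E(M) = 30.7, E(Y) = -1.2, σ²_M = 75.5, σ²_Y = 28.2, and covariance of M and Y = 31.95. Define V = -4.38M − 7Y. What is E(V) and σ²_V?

E(V) = -126.066, σ²_V = 4789.3962

E(V) = (-4.38)·E(M) + (-7)·E(Y) = (-4.38)·30.7 + (-7)·(-1.2) = -126.066.
σ²_V = a²·σ²_M + b²·σ²_Y + 2ab·covariance of M and Y with a = -4.38, b = -7.
= (-4.38)²·75.5 + (-7)²·28.2 + 2·(-4.38)·(-7)·31.95
= 1448.4222 + 1381.8 + 1959.174 = 4789.3962.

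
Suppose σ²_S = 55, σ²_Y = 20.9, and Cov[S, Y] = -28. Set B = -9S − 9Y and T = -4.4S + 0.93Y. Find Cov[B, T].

Cov[B, T] = 1128.627

By bilinearity, Cov[B, T] = ac·σ²_S + bd·σ²_Y + (ad+bc)·Cov[S, Y], with a=-9, b=-9, c=-4.4, d=0.93.
ac·σ²_S = (-9)·(-4.4)·55 = 2178
bd·σ²_Y = (-9)·0.93·20.9 = -174.933
(ad+bc)·Cov[S, Y] = (31.23)·(-28) = -874.44
Cov[B, T] = 2178 + (-174.933) + (-874.44) = 1128.627.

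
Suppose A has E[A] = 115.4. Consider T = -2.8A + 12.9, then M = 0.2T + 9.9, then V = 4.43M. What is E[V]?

E[V] = -230.99792

E[T] = (-2.8)·115.4 + 12.9 = -310.22.
E[M] = 0.2·(-310.22) + 9.9 = -52.144.
E[V] = 4.43·(-52.144) = -230.99792.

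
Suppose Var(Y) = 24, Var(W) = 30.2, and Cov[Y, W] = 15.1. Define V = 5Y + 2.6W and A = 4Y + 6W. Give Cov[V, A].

By bilinearity, Cov[V, A] = ac·Var(Y) + bd·Var(W) + (ad+bc)·Cov[Y, W], with a=5, b=2.6, c=4, d=6.
ac·Var(Y) = 5·4·24 = 480
bd·Var(W) = 2.6·6·30.2 = 471.12
(ad+bc)·Cov[Y, W] = (40.4)·15.1 = 610.04
Cov[V, A] = 480 + 471.12 + 610.04 = 1561.16.

Cov[V, A] = 1561.16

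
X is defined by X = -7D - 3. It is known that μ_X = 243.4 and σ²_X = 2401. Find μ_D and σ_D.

From X = -7D - 3: μ_X = a·μ_D + b, so μ_D = (μ_X − b)/a = (243.4 − (-3))/(-7) = -35.2.
σ_X = √2401 = 49.
σ_X = |a|·σ_D, so σ_D = 49/|-7| = 7.

μ_D = -35.2, σ_D = 7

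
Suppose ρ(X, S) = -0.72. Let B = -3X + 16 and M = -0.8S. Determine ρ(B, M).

Linear rescalings preserve correlation up to sign; here the slopes -3 and -0.8 have the same sign, so ρ(B, M) = ρ(X, S) = -0.72.

ρ(B, M) = -0.72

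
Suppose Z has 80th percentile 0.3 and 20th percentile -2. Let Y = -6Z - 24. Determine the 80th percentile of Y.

Since a = -6 < 0 the transformation is decreasing, reversing order: the 80th percentile of Y corresponds to the 20th percentile of Z.
So P_{80}(Y) = a·P_{20}(Z) + b = (-6)·(-2) + (-24) = -12.

80th percentile of Y = -12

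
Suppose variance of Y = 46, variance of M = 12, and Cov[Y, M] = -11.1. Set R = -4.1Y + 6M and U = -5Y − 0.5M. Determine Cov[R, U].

Cov[R, U] = 1217.245

By bilinearity, Cov[R, U] = ac·variance of Y + bd·variance of M + (ad+bc)·Cov[Y, M], with a=-4.1, b=6, c=-5, d=-0.5.
ac·variance of Y = (-4.1)·(-5)·46 = 943
bd·variance of M = 6·(-0.5)·12 = -36
(ad+bc)·Cov[Y, M] = (-27.95)·(-11.1) = 310.245
Cov[R, U] = 943 + (-36) + 310.245 = 1217.245.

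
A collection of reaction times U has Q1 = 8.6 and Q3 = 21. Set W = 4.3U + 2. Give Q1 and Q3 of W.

a = 4.3 > 0: Q1(W) = a·Q1(U)+b = 38.98, Q3(W) = a·Q3(U)+b = 92.3.

Q1(W) = 38.98, Q3(W) = 92.3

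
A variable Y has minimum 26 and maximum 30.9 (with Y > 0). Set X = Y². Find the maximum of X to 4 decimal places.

max(X) = 954.81

Y² is increasing on this domain, so max(X) comes from max(Y) = 30.9: max(X) = square(30.9) = 954.81.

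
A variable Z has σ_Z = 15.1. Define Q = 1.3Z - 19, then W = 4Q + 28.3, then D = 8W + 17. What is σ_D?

σ_Q = |1.3|·15.1 = 19.63.
σ_W = |4|·19.63 = 78.52.
σ_D = |8|·78.52 = 628.16.

σ_D = 628.16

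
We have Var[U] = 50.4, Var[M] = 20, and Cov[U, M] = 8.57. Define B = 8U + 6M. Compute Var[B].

Var[B] = 4768.32

Var[B] = a²·Var[U] + b²·Var[M] + 2ab·Cov[U, M] with a = 8, b = 6.
= 8²·50.4 + 6²·20 + 2·8·6·8.57
= 3225.6 + 720 + 822.72 = 4768.32.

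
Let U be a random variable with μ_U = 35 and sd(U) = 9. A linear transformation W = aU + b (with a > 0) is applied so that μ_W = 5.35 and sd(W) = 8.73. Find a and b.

a = 0.97, b = -28.6

sd(W) = a·sd(U) (a > 0), so a = 8.73/9 = 0.97.
μ_W = a·μ_U + b, so b = 5.35 − 0.97·35 = -28.6.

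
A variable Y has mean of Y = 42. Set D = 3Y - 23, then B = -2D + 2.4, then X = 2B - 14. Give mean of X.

mean of X = -421.2

mean of D = 3·42 + (-23) = 103.
mean of B = (-2)·103 + 2.4 = -203.6.
mean of X = 2·(-203.6) + (-14) = -421.2.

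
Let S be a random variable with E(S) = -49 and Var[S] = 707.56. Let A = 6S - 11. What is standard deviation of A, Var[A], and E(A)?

standard deviation of A = 159.6, Var[A] = 25472.16, E(A) = -305

A = 6S - 11 is linear with a = 6, b = -11.
standard deviation of S = √707.56 = 26.6.
standard deviation of A = |a|·standard deviation of S = |6|·26.6 = 159.6.
Var[A] = a²·Var[S] = 6²·707.56 = 25472.16 (the additive constant -11 does not affect variance).
E(A) = a·E(S) + b = 6·(-49) + (-11) = -305.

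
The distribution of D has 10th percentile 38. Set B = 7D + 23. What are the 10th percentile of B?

10th percentile of B = 289

Since a = 7 > 0 the transformation is increasing, so the 10th percentile of B = a·(P_{10} of D) + b = 7·38 + 23 = 289.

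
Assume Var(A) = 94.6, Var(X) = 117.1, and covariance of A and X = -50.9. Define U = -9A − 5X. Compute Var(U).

Var(U) = 6009.1

Var(U) = a²·Var(A) + b²·Var(X) + 2ab·covariance of A and X with a = -9, b = -5.
= (-9)²·94.6 + (-5)²·117.1 + 2·(-9)·(-5)·(-50.9)
= 7662.6 + 2927.5 + (-4581) = 6009.1.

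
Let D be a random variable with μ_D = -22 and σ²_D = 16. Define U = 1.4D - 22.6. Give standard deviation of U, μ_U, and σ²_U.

U = 1.4D - 22.6 is linear with a = 1.4, b = -22.6.
standard deviation of D = √16 = 4.
standard deviation of U = |a|·standard deviation of D = |1.4|·4 = 5.6.
μ_U = a·μ_D + b = 1.4·(-22) + (-22.6) = -53.4.
σ²_U = a²·σ²_D = 1.4²·16 = 31.36 (the additive constant -22.6 does not affect variance).

standard deviation of U = 5.6, μ_U = -53.4, σ²_U = 31.36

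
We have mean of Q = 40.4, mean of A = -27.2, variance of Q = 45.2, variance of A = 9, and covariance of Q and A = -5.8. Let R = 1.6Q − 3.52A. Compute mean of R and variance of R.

mean of R = 1.6·mean of Q + (-3.52)·mean of A = 1.6·40.4 + (-3.52)·(-27.2) = 160.384.
variance of R = a²·variance of Q + b²·variance of A + 2ab·covariance of Q and A with a = 1.6, b = -3.52.
= 1.6²·45.2 + (-3.52)²·9 + 2·1.6·(-3.52)·(-5.8)
= 115.712 + 111.5136 + 65.3312 = 292.5568.

mean of R = 160.384, variance of R = 292.5568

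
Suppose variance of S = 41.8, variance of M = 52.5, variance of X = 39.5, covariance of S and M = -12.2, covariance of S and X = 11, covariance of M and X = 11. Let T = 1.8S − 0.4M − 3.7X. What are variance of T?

variance of T = a²·variance of S + b²·variance of M + c²·variance of X + 2ab·covariance of S and M + 2ac·covariance of S and X + 2bc·covariance of M and X, with a = 1.8, b = -0.4, c = -3.7.
= 135.432 + 8.4 + 540.755 + 17.568 + (-146.52) + 32.56
= 588.195.

variance of T = 588.195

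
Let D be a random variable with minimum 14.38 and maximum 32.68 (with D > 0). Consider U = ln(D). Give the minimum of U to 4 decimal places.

min(U) = 2.6658

ln(D) is increasing on this domain, so min(U) comes from min(D) = 14.38: min(U) = ln(14.38) ≈ 2.6658.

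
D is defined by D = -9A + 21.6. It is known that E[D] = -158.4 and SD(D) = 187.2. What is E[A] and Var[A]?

E[A] = 20, Var[A] = 432.64

From D = -9A + 21.6: E[D] = a·E[A] + b, so E[A] = (E[D] − b)/a = (-158.4 − 21.6)/(-9) = 20.
Var[D] = 187.2² = 35043.84.
Var[D] = a²·Var[A], so Var[A] = 35043.84/(-9)² = 432.64.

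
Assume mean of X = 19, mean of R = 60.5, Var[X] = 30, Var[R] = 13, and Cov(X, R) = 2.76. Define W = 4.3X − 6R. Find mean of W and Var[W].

mean of W = -281.3, Var[W] = 880.284

mean of W = 4.3·mean of X + (-6)·mean of R = 4.3·19 + (-6)·60.5 = -281.3.
Var[W] = a²·Var[X] + b²·Var[R] + 2ab·Cov(X, R) with a = 4.3, b = -6.
= 4.3²·30 + (-6)²·13 + 2·4.3·(-6)·2.76
= 554.7 + 468 + (-142.416) = 880.284.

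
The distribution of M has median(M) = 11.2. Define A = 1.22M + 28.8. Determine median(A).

A linear map preserves order up to sign, so median(A) = a·median(M) + b = 1.22·11.2 + 28.8 = 42.464.

median(A) = 42.464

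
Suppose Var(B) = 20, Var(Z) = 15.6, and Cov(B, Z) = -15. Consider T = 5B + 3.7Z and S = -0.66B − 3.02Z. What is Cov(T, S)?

By bilinearity, Cov(T, S) = ac·Var(B) + bd·Var(Z) + (ad+bc)·Cov(B, Z), with a=5, b=3.7, c=-0.66, d=-3.02.
ac·Var(B) = 5·(-0.66)·20 = -66
bd·Var(Z) = 3.7·(-3.02)·15.6 = -174.3144
(ad+bc)·Cov(B, Z) = (-17.542)·(-15) = 263.13
Cov(T, S) = -66 + (-174.3144) + 263.13 = 22.8156.

Cov(T, S) = 22.8156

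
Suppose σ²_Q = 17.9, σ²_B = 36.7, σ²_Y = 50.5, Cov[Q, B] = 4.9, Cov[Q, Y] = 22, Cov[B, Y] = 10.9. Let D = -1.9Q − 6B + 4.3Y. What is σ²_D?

σ²_D = a²·σ²_Q + b²·σ²_B + c²·σ²_Y + 2ab·Cov[Q, B] + 2ac·Cov[Q, Y] + 2bc·Cov[B, Y], with a = -1.9, b = -6, c = 4.3.
= 64.619 + 1321.2 + 933.745 + 111.72 + (-359.48) + (-562.44)
= 1509.364.

σ²_D = 1509.364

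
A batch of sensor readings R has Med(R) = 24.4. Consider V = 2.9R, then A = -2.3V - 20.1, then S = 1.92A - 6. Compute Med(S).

Med(V) = 2.9·24.4 = 70.76.
Med(A) = (-2.3)·70.76 + (-20.1) = -182.848.
Med(S) = 1.92·(-182.848) + (-6) = -357.06816.

Med(S) = -357.06816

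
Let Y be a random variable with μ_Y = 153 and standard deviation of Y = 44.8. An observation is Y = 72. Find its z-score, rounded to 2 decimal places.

z = -1.81

z = (Y − μ_Y) / standard deviation of Y = (72 − 153) / 44.8 ≈ -1.81.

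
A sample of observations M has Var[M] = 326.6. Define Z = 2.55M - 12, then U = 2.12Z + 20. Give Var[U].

Var[U] = 9544.8314376

Var[Z] = 2.55²·326.6 = 2123.7165.
Var[U] = 2.12²·2123.7165 = 9544.8314376.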